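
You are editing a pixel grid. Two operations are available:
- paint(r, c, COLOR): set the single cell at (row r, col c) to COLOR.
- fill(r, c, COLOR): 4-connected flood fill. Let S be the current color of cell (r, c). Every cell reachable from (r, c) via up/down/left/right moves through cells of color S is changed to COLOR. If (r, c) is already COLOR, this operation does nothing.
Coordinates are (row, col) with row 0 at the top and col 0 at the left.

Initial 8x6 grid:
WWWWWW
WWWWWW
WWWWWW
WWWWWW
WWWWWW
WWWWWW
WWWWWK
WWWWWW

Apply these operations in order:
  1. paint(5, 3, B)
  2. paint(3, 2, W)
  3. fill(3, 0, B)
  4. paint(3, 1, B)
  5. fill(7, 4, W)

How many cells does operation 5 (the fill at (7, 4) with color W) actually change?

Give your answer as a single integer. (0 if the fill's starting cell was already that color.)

After op 1 paint(5,3,B):
WWWWWW
WWWWWW
WWWWWW
WWWWWW
WWWWWW
WWWBWW
WWWWWK
WWWWWW
After op 2 paint(3,2,W):
WWWWWW
WWWWWW
WWWWWW
WWWWWW
WWWWWW
WWWBWW
WWWWWK
WWWWWW
After op 3 fill(3,0,B) [46 cells changed]:
BBBBBB
BBBBBB
BBBBBB
BBBBBB
BBBBBB
BBBBBB
BBBBBK
BBBBBB
After op 4 paint(3,1,B):
BBBBBB
BBBBBB
BBBBBB
BBBBBB
BBBBBB
BBBBBB
BBBBBK
BBBBBB
After op 5 fill(7,4,W) [47 cells changed]:
WWWWWW
WWWWWW
WWWWWW
WWWWWW
WWWWWW
WWWWWW
WWWWWK
WWWWWW

Answer: 47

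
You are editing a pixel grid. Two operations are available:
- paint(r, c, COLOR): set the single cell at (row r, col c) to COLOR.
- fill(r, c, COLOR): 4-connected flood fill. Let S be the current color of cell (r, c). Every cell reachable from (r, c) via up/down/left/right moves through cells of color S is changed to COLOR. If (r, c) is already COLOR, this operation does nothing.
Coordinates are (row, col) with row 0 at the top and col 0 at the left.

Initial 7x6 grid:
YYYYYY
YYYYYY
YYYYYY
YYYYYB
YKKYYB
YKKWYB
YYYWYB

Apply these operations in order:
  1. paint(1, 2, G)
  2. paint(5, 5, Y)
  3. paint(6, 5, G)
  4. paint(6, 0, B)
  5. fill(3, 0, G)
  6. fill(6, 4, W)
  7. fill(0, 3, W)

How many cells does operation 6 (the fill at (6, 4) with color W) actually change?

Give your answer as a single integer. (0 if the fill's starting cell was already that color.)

Answer: 31

Derivation:
After op 1 paint(1,2,G):
YYYYYY
YYGYYY
YYYYYY
YYYYYB
YKKYYB
YKKWYB
YYYWYB
After op 2 paint(5,5,Y):
YYYYYY
YYGYYY
YYYYYY
YYYYYB
YKKYYB
YKKWYY
YYYWYB
After op 3 paint(6,5,G):
YYYYYY
YYGYYY
YYYYYY
YYYYYB
YKKYYB
YKKWYY
YYYWYG
After op 4 paint(6,0,B):
YYYYYY
YYGYYY
YYYYYY
YYYYYB
YKKYYB
YKKWYY
BYYWYG
After op 5 fill(3,0,G) [29 cells changed]:
GGGGGG
GGGGGG
GGGGGG
GGGGGB
GKKGGB
GKKWGG
BYYWGG
After op 6 fill(6,4,W) [31 cells changed]:
WWWWWW
WWWWWW
WWWWWW
WWWWWB
WKKWWB
WKKWWW
BYYWWW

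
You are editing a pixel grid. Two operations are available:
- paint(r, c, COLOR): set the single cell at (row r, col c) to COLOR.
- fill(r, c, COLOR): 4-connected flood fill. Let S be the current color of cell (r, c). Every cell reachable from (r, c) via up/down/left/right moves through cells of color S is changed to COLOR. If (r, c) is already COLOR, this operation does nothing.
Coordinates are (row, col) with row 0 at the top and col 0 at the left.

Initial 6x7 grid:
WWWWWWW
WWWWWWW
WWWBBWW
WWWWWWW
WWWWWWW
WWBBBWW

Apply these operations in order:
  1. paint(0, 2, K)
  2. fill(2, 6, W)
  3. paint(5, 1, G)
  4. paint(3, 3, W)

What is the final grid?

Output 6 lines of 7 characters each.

After op 1 paint(0,2,K):
WWKWWWW
WWWWWWW
WWWBBWW
WWWWWWW
WWWWWWW
WWBBBWW
After op 2 fill(2,6,W) [0 cells changed]:
WWKWWWW
WWWWWWW
WWWBBWW
WWWWWWW
WWWWWWW
WWBBBWW
After op 3 paint(5,1,G):
WWKWWWW
WWWWWWW
WWWBBWW
WWWWWWW
WWWWWWW
WGBBBWW
After op 4 paint(3,3,W):
WWKWWWW
WWWWWWW
WWWBBWW
WWWWWWW
WWWWWWW
WGBBBWW

Answer: WWKWWWW
WWWWWWW
WWWBBWW
WWWWWWW
WWWWWWW
WGBBBWW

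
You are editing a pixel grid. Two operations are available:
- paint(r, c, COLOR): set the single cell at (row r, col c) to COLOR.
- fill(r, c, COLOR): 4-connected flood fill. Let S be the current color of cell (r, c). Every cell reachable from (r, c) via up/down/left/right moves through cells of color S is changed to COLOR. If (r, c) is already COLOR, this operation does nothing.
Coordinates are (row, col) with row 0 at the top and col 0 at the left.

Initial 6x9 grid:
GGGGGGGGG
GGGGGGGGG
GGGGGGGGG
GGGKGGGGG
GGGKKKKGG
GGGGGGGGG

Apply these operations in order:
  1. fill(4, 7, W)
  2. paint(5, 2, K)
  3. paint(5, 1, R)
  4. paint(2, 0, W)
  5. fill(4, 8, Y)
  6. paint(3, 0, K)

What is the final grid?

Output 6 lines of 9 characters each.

Answer: YYYYYYYYY
YYYYYYYYY
YYYYYYYYY
KYYKYYYYY
YYYKKKKYY
YRKYYYYYY

Derivation:
After op 1 fill(4,7,W) [49 cells changed]:
WWWWWWWWW
WWWWWWWWW
WWWWWWWWW
WWWKWWWWW
WWWKKKKWW
WWWWWWWWW
After op 2 paint(5,2,K):
WWWWWWWWW
WWWWWWWWW
WWWWWWWWW
WWWKWWWWW
WWWKKKKWW
WWKWWWWWW
After op 3 paint(5,1,R):
WWWWWWWWW
WWWWWWWWW
WWWWWWWWW
WWWKWWWWW
WWWKKKKWW
WRKWWWWWW
After op 4 paint(2,0,W):
WWWWWWWWW
WWWWWWWWW
WWWWWWWWW
WWWKWWWWW
WWWKKKKWW
WRKWWWWWW
After op 5 fill(4,8,Y) [47 cells changed]:
YYYYYYYYY
YYYYYYYYY
YYYYYYYYY
YYYKYYYYY
YYYKKKKYY
YRKYYYYYY
After op 6 paint(3,0,K):
YYYYYYYYY
YYYYYYYYY
YYYYYYYYY
KYYKYYYYY
YYYKKKKYY
YRKYYYYYY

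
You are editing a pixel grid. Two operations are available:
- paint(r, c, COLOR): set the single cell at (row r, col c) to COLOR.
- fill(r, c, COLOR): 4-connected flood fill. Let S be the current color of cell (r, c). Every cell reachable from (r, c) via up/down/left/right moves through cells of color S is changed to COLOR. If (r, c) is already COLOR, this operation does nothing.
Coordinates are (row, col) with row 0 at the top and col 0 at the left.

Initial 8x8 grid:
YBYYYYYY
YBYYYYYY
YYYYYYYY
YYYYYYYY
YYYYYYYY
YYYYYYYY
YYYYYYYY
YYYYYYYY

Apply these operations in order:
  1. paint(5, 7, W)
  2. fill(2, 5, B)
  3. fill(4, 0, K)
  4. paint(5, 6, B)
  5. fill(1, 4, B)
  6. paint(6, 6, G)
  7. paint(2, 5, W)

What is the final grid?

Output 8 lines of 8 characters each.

Answer: BBBBBBBB
BBBBBBBB
BBBBBWBB
BBBBBBBB
BBBBBBBB
BBBBBBBW
BBBBBBGB
BBBBBBBB

Derivation:
After op 1 paint(5,7,W):
YBYYYYYY
YBYYYYYY
YYYYYYYY
YYYYYYYY
YYYYYYYY
YYYYYYYW
YYYYYYYY
YYYYYYYY
After op 2 fill(2,5,B) [61 cells changed]:
BBBBBBBB
BBBBBBBB
BBBBBBBB
BBBBBBBB
BBBBBBBB
BBBBBBBW
BBBBBBBB
BBBBBBBB
After op 3 fill(4,0,K) [63 cells changed]:
KKKKKKKK
KKKKKKKK
KKKKKKKK
KKKKKKKK
KKKKKKKK
KKKKKKKW
KKKKKKKK
KKKKKKKK
After op 4 paint(5,6,B):
KKKKKKKK
KKKKKKKK
KKKKKKKK
KKKKKKKK
KKKKKKKK
KKKKKKBW
KKKKKKKK
KKKKKKKK
After op 5 fill(1,4,B) [62 cells changed]:
BBBBBBBB
BBBBBBBB
BBBBBBBB
BBBBBBBB
BBBBBBBB
BBBBBBBW
BBBBBBBB
BBBBBBBB
After op 6 paint(6,6,G):
BBBBBBBB
BBBBBBBB
BBBBBBBB
BBBBBBBB
BBBBBBBB
BBBBBBBW
BBBBBBGB
BBBBBBBB
After op 7 paint(2,5,W):
BBBBBBBB
BBBBBBBB
BBBBBWBB
BBBBBBBB
BBBBBBBB
BBBBBBBW
BBBBBBGB
BBBBBBBB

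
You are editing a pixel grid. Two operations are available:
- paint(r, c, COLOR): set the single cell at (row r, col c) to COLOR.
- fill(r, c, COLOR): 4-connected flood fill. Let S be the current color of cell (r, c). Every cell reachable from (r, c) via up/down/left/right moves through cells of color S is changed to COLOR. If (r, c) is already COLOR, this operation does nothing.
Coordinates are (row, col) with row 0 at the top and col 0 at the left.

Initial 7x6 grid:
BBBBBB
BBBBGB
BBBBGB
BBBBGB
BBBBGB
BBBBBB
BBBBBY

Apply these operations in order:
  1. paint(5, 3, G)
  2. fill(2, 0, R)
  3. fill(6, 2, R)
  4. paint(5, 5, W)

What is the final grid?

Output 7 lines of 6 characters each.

After op 1 paint(5,3,G):
BBBBBB
BBBBGB
BBBBGB
BBBBGB
BBBBGB
BBBGBB
BBBBBY
After op 2 fill(2,0,R) [36 cells changed]:
RRRRRR
RRRRGR
RRRRGR
RRRRGR
RRRRGR
RRRGRR
RRRRRY
After op 3 fill(6,2,R) [0 cells changed]:
RRRRRR
RRRRGR
RRRRGR
RRRRGR
RRRRGR
RRRGRR
RRRRRY
After op 4 paint(5,5,W):
RRRRRR
RRRRGR
RRRRGR
RRRRGR
RRRRGR
RRRGRW
RRRRRY

Answer: RRRRRR
RRRRGR
RRRRGR
RRRRGR
RRRRGR
RRRGRW
RRRRRY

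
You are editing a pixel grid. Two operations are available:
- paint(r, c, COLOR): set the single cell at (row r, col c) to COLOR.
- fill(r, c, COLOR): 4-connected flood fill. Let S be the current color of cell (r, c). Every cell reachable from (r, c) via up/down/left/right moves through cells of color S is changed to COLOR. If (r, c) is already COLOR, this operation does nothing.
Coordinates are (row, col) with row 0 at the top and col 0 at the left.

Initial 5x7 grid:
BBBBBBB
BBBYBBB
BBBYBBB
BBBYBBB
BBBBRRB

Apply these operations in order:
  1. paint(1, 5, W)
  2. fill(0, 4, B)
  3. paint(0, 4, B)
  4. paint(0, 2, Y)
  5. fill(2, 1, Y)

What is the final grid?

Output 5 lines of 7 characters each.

After op 1 paint(1,5,W):
BBBBBBB
BBBYBWB
BBBYBBB
BBBYBBB
BBBBRRB
After op 2 fill(0,4,B) [0 cells changed]:
BBBBBBB
BBBYBWB
BBBYBBB
BBBYBBB
BBBBRRB
After op 3 paint(0,4,B):
BBBBBBB
BBBYBWB
BBBYBBB
BBBYBBB
BBBBRRB
After op 4 paint(0,2,Y):
BBYBBBB
BBBYBWB
BBBYBBB
BBBYBBB
BBBBRRB
After op 5 fill(2,1,Y) [15 cells changed]:
YYYBBBB
YYYYBWB
YYYYBBB
YYYYBBB
YYYYRRB

Answer: YYYBBBB
YYYYBWB
YYYYBBB
YYYYBBB
YYYYRRB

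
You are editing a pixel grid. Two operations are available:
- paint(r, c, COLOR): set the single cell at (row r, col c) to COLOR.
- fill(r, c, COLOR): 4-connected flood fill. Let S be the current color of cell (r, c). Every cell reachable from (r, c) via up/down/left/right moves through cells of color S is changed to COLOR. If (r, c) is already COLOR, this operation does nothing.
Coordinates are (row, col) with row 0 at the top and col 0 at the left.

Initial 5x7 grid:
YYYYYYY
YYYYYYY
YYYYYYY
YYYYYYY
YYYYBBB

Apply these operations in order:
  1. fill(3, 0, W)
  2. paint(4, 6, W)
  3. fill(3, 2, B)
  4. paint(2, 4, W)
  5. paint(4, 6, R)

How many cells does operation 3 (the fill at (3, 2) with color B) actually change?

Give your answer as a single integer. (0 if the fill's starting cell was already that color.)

After op 1 fill(3,0,W) [32 cells changed]:
WWWWWWW
WWWWWWW
WWWWWWW
WWWWWWW
WWWWBBB
After op 2 paint(4,6,W):
WWWWWWW
WWWWWWW
WWWWWWW
WWWWWWW
WWWWBBW
After op 3 fill(3,2,B) [33 cells changed]:
BBBBBBB
BBBBBBB
BBBBBBB
BBBBBBB
BBBBBBB

Answer: 33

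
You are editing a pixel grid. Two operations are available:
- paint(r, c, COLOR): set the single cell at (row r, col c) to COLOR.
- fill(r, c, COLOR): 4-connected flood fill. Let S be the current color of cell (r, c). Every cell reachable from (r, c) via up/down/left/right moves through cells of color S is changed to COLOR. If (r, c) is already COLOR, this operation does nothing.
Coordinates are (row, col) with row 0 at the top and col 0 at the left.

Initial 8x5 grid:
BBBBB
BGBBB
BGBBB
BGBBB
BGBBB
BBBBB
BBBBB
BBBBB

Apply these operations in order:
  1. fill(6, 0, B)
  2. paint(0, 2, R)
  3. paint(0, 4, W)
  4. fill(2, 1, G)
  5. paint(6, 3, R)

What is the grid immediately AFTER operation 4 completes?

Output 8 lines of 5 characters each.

Answer: BBRBW
BGBBB
BGBBB
BGBBB
BGBBB
BBBBB
BBBBB
BBBBB

Derivation:
After op 1 fill(6,0,B) [0 cells changed]:
BBBBB
BGBBB
BGBBB
BGBBB
BGBBB
BBBBB
BBBBB
BBBBB
After op 2 paint(0,2,R):
BBRBB
BGBBB
BGBBB
BGBBB
BGBBB
BBBBB
BBBBB
BBBBB
After op 3 paint(0,4,W):
BBRBW
BGBBB
BGBBB
BGBBB
BGBBB
BBBBB
BBBBB
BBBBB
After op 4 fill(2,1,G) [0 cells changed]:
BBRBW
BGBBB
BGBBB
BGBBB
BGBBB
BBBBB
BBBBB
BBBBB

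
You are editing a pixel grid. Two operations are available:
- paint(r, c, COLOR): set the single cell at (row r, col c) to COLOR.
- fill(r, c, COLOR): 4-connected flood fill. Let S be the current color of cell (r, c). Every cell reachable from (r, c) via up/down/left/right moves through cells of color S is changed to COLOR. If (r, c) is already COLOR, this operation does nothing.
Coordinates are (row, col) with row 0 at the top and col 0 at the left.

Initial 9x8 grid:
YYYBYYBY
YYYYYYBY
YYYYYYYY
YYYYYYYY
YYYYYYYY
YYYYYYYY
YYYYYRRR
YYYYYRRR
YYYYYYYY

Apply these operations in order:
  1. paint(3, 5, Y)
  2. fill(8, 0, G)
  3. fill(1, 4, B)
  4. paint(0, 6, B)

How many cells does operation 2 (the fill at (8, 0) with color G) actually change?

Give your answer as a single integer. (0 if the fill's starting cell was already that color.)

Answer: 63

Derivation:
After op 1 paint(3,5,Y):
YYYBYYBY
YYYYYYBY
YYYYYYYY
YYYYYYYY
YYYYYYYY
YYYYYYYY
YYYYYRRR
YYYYYRRR
YYYYYYYY
After op 2 fill(8,0,G) [63 cells changed]:
GGGBGGBG
GGGGGGBG
GGGGGGGG
GGGGGGGG
GGGGGGGG
GGGGGGGG
GGGGGRRR
GGGGGRRR
GGGGGGGG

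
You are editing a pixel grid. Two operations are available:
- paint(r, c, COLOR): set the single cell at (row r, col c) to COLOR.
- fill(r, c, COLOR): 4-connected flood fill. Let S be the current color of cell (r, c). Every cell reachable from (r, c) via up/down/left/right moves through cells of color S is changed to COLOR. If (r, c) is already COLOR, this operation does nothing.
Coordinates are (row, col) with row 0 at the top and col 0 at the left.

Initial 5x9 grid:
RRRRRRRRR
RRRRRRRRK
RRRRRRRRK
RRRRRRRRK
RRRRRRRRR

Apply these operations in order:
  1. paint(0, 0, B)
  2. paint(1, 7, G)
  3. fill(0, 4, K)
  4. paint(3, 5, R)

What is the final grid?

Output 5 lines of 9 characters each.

After op 1 paint(0,0,B):
BRRRRRRRR
RRRRRRRRK
RRRRRRRRK
RRRRRRRRK
RRRRRRRRR
After op 2 paint(1,7,G):
BRRRRRRRR
RRRRRRRGK
RRRRRRRRK
RRRRRRRRK
RRRRRRRRR
After op 3 fill(0,4,K) [40 cells changed]:
BKKKKKKKK
KKKKKKKGK
KKKKKKKKK
KKKKKKKKK
KKKKKKKKK
After op 4 paint(3,5,R):
BKKKKKKKK
KKKKKKKGK
KKKKKKKKK
KKKKKRKKK
KKKKKKKKK

Answer: BKKKKKKKK
KKKKKKKGK
KKKKKKKKK
KKKKKRKKK
KKKKKKKKK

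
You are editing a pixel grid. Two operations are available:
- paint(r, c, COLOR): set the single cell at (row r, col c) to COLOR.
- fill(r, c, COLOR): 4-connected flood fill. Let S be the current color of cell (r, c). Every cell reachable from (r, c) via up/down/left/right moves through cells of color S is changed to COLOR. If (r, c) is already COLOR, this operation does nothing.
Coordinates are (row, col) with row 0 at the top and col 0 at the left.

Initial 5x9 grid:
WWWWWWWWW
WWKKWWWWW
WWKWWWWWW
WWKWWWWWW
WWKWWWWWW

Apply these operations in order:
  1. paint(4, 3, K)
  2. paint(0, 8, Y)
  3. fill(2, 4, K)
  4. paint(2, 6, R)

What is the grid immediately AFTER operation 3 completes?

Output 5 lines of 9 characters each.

Answer: KKKKKKKKY
KKKKKKKKK
KKKKKKKKK
KKKKKKKKK
KKKKKKKKK

Derivation:
After op 1 paint(4,3,K):
WWWWWWWWW
WWKKWWWWW
WWKWWWWWW
WWKWWWWWW
WWKKWWWWW
After op 2 paint(0,8,Y):
WWWWWWWWY
WWKKWWWWW
WWKWWWWWW
WWKWWWWWW
WWKKWWWWW
After op 3 fill(2,4,K) [38 cells changed]:
KKKKKKKKY
KKKKKKKKK
KKKKKKKKK
KKKKKKKKK
KKKKKKKKK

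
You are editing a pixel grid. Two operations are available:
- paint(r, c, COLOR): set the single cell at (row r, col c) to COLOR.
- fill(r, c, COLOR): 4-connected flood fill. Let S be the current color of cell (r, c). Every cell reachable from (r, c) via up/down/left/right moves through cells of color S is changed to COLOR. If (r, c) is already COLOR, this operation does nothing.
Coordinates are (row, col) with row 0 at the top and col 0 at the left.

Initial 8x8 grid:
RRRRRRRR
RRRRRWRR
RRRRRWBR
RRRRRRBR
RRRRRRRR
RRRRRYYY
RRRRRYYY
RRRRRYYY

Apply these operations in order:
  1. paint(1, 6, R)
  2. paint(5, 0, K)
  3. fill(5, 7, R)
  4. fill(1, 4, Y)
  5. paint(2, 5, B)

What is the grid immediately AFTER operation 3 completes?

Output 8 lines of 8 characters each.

Answer: RRRRRRRR
RRRRRWRR
RRRRRWBR
RRRRRRBR
RRRRRRRR
KRRRRRRR
RRRRRRRR
RRRRRRRR

Derivation:
After op 1 paint(1,6,R):
RRRRRRRR
RRRRRWRR
RRRRRWBR
RRRRRRBR
RRRRRRRR
RRRRRYYY
RRRRRYYY
RRRRRYYY
After op 2 paint(5,0,K):
RRRRRRRR
RRRRRWRR
RRRRRWBR
RRRRRRBR
RRRRRRRR
KRRRRYYY
RRRRRYYY
RRRRRYYY
After op 3 fill(5,7,R) [9 cells changed]:
RRRRRRRR
RRRRRWRR
RRRRRWBR
RRRRRRBR
RRRRRRRR
KRRRRRRR
RRRRRRRR
RRRRRRRR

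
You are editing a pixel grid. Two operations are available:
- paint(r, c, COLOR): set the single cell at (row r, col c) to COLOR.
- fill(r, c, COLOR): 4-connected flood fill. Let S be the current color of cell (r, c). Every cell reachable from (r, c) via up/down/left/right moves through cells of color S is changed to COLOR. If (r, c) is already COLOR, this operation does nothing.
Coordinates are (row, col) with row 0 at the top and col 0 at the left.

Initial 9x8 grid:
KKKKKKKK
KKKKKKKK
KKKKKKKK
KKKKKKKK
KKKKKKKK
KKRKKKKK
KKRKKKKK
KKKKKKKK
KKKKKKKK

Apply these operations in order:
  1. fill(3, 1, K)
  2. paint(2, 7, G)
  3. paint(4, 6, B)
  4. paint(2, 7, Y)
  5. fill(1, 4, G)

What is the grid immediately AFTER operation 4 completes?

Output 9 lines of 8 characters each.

Answer: KKKKKKKK
KKKKKKKK
KKKKKKKY
KKKKKKKK
KKKKKKBK
KKRKKKKK
KKRKKKKK
KKKKKKKK
KKKKKKKK

Derivation:
After op 1 fill(3,1,K) [0 cells changed]:
KKKKKKKK
KKKKKKKK
KKKKKKKK
KKKKKKKK
KKKKKKKK
KKRKKKKK
KKRKKKKK
KKKKKKKK
KKKKKKKK
After op 2 paint(2,7,G):
KKKKKKKK
KKKKKKKK
KKKKKKKG
KKKKKKKK
KKKKKKKK
KKRKKKKK
KKRKKKKK
KKKKKKKK
KKKKKKKK
After op 3 paint(4,6,B):
KKKKKKKK
KKKKKKKK
KKKKKKKG
KKKKKKKK
KKKKKKBK
KKRKKKKK
KKRKKKKK
KKKKKKKK
KKKKKKKK
After op 4 paint(2,7,Y):
KKKKKKKK
KKKKKKKK
KKKKKKKY
KKKKKKKK
KKKKKKBK
KKRKKKKK
KKRKKKKK
KKKKKKKK
KKKKKKKK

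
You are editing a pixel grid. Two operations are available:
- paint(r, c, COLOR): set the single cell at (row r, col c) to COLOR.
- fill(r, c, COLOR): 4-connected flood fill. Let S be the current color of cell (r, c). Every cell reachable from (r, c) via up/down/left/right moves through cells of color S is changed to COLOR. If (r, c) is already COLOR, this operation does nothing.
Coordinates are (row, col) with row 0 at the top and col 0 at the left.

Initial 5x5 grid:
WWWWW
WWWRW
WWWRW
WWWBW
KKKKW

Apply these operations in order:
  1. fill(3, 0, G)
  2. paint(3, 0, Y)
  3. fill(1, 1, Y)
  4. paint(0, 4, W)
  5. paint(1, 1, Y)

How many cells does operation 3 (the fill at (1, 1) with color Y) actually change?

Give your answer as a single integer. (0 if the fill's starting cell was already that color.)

After op 1 fill(3,0,G) [18 cells changed]:
GGGGG
GGGRG
GGGRG
GGGBG
KKKKG
After op 2 paint(3,0,Y):
GGGGG
GGGRG
GGGRG
YGGBG
KKKKG
After op 3 fill(1,1,Y) [17 cells changed]:
YYYYY
YYYRY
YYYRY
YYYBY
KKKKY

Answer: 17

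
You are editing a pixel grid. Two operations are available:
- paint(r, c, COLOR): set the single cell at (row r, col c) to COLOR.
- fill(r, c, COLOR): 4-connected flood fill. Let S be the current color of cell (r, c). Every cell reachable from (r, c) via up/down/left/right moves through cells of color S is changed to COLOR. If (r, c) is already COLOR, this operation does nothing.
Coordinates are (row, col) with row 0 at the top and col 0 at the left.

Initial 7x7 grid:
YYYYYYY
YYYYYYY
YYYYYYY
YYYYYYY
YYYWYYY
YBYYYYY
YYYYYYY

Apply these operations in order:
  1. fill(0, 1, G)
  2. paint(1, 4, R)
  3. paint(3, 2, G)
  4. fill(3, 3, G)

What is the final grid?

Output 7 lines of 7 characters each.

After op 1 fill(0,1,G) [47 cells changed]:
GGGGGGG
GGGGGGG
GGGGGGG
GGGGGGG
GGGWGGG
GBGGGGG
GGGGGGG
After op 2 paint(1,4,R):
GGGGGGG
GGGGRGG
GGGGGGG
GGGGGGG
GGGWGGG
GBGGGGG
GGGGGGG
After op 3 paint(3,2,G):
GGGGGGG
GGGGRGG
GGGGGGG
GGGGGGG
GGGWGGG
GBGGGGG
GGGGGGG
After op 4 fill(3,3,G) [0 cells changed]:
GGGGGGG
GGGGRGG
GGGGGGG
GGGGGGG
GGGWGGG
GBGGGGG
GGGGGGG

Answer: GGGGGGG
GGGGRGG
GGGGGGG
GGGGGGG
GGGWGGG
GBGGGGG
GGGGGGG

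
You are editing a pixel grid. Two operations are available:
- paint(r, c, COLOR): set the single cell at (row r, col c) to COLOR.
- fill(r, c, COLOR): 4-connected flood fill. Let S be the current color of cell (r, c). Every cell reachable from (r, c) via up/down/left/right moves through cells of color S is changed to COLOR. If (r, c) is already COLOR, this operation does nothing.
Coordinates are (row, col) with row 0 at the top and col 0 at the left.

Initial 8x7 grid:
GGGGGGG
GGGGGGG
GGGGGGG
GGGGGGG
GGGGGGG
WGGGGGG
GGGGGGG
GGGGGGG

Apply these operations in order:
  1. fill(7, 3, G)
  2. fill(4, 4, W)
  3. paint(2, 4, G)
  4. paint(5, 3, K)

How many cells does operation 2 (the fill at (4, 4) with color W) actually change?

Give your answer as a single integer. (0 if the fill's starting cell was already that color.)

Answer: 55

Derivation:
After op 1 fill(7,3,G) [0 cells changed]:
GGGGGGG
GGGGGGG
GGGGGGG
GGGGGGG
GGGGGGG
WGGGGGG
GGGGGGG
GGGGGGG
After op 2 fill(4,4,W) [55 cells changed]:
WWWWWWW
WWWWWWW
WWWWWWW
WWWWWWW
WWWWWWW
WWWWWWW
WWWWWWW
WWWWWWW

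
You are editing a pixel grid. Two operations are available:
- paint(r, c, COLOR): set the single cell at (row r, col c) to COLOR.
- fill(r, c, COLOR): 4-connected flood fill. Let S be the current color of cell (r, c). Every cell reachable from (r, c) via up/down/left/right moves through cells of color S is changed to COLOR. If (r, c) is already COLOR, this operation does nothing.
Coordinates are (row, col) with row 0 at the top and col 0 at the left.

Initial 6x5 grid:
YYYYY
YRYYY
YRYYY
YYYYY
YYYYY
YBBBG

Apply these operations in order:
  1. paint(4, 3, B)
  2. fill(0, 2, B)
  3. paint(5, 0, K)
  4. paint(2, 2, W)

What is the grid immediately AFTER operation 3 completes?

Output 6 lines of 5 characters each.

Answer: BBBBB
BRBBB
BRBBB
BBBBB
BBBBB
KBBBG

Derivation:
After op 1 paint(4,3,B):
YYYYY
YRYYY
YRYYY
YYYYY
YYYBY
YBBBG
After op 2 fill(0,2,B) [23 cells changed]:
BBBBB
BRBBB
BRBBB
BBBBB
BBBBB
BBBBG
After op 3 paint(5,0,K):
BBBBB
BRBBB
BRBBB
BBBBB
BBBBB
KBBBG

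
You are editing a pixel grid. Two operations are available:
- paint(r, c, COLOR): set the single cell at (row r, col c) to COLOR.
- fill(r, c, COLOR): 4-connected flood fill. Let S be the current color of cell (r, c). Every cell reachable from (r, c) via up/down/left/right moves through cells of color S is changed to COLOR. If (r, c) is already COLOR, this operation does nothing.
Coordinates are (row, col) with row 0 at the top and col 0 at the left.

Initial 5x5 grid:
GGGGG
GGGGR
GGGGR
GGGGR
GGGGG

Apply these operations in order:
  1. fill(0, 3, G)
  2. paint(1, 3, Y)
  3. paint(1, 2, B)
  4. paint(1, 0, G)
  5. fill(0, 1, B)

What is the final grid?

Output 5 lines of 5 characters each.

After op 1 fill(0,3,G) [0 cells changed]:
GGGGG
GGGGR
GGGGR
GGGGR
GGGGG
After op 2 paint(1,3,Y):
GGGGG
GGGYR
GGGGR
GGGGR
GGGGG
After op 3 paint(1,2,B):
GGGGG
GGBYR
GGGGR
GGGGR
GGGGG
After op 4 paint(1,0,G):
GGGGG
GGBYR
GGGGR
GGGGR
GGGGG
After op 5 fill(0,1,B) [20 cells changed]:
BBBBB
BBBYR
BBBBR
BBBBR
BBBBB

Answer: BBBBB
BBBYR
BBBBR
BBBBR
BBBBB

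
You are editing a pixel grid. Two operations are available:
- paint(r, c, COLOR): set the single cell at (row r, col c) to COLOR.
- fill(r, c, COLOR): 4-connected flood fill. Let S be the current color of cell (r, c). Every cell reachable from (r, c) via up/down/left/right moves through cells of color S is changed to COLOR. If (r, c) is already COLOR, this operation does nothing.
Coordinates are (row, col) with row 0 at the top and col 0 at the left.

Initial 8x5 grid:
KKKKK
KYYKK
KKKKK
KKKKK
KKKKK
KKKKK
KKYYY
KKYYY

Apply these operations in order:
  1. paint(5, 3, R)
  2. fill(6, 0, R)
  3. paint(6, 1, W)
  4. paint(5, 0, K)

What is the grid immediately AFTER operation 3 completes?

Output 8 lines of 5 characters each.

After op 1 paint(5,3,R):
KKKKK
KYYKK
KKKKK
KKKKK
KKKKK
KKKRK
KKYYY
KKYYY
After op 2 fill(6,0,R) [31 cells changed]:
RRRRR
RYYRR
RRRRR
RRRRR
RRRRR
RRRRR
RRYYY
RRYYY
After op 3 paint(6,1,W):
RRRRR
RYYRR
RRRRR
RRRRR
RRRRR
RRRRR
RWYYY
RRYYY

Answer: RRRRR
RYYRR
RRRRR
RRRRR
RRRRR
RRRRR
RWYYY
RRYYY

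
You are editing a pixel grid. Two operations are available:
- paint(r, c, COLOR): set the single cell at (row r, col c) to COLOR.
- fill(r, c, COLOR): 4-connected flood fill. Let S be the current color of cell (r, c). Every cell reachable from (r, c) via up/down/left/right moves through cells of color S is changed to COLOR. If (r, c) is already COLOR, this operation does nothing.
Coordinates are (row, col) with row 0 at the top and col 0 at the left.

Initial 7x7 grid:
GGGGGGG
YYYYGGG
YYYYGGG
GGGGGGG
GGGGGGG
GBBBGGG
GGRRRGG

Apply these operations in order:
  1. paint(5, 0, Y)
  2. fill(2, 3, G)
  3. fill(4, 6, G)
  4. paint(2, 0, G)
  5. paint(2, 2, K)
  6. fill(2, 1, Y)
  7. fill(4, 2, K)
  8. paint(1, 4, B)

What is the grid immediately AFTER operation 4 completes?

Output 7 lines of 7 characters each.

Answer: GGGGGGG
GGGGGGG
GGGGGGG
GGGGGGG
GGGGGGG
YBBBGGG
GGRRRGG

Derivation:
After op 1 paint(5,0,Y):
GGGGGGG
YYYYGGG
YYYYGGG
GGGGGGG
GGGGGGG
YBBBGGG
GGRRRGG
After op 2 fill(2,3,G) [8 cells changed]:
GGGGGGG
GGGGGGG
GGGGGGG
GGGGGGG
GGGGGGG
YBBBGGG
GGRRRGG
After op 3 fill(4,6,G) [0 cells changed]:
GGGGGGG
GGGGGGG
GGGGGGG
GGGGGGG
GGGGGGG
YBBBGGG
GGRRRGG
After op 4 paint(2,0,G):
GGGGGGG
GGGGGGG
GGGGGGG
GGGGGGG
GGGGGGG
YBBBGGG
GGRRRGG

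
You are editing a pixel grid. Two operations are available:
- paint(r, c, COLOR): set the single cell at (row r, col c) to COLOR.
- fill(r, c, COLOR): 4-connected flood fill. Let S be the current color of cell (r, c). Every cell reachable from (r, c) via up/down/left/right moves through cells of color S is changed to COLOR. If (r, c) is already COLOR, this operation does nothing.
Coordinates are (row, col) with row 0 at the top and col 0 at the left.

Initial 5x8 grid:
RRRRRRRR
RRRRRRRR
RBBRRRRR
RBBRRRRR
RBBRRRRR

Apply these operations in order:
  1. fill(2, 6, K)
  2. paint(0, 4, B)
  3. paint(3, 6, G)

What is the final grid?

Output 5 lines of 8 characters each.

Answer: KKKKBKKK
KKKKKKKK
KBBKKKKK
KBBKKKGK
KBBKKKKK

Derivation:
After op 1 fill(2,6,K) [34 cells changed]:
KKKKKKKK
KKKKKKKK
KBBKKKKK
KBBKKKKK
KBBKKKKK
After op 2 paint(0,4,B):
KKKKBKKK
KKKKKKKK
KBBKKKKK
KBBKKKKK
KBBKKKKK
After op 3 paint(3,6,G):
KKKKBKKK
KKKKKKKK
KBBKKKKK
KBBKKKGK
KBBKKKKK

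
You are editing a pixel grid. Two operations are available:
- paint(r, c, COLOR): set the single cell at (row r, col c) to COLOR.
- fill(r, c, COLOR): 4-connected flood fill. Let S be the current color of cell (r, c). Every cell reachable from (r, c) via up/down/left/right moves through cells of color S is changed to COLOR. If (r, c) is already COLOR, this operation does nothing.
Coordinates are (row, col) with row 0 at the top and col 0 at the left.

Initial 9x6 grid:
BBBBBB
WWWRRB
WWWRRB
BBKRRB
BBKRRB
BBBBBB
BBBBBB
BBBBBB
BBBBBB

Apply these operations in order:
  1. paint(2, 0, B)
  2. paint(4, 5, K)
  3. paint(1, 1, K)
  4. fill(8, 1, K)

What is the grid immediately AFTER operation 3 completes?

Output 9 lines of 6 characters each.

After op 1 paint(2,0,B):
BBBBBB
WWWRRB
BWWRRB
BBKRRB
BBKRRB
BBBBBB
BBBBBB
BBBBBB
BBBBBB
After op 2 paint(4,5,K):
BBBBBB
WWWRRB
BWWRRB
BBKRRB
BBKRRK
BBBBBB
BBBBBB
BBBBBB
BBBBBB
After op 3 paint(1,1,K):
BBBBBB
WKWRRB
BWWRRB
BBKRRB
BBKRRK
BBBBBB
BBBBBB
BBBBBB
BBBBBB

Answer: BBBBBB
WKWRRB
BWWRRB
BBKRRB
BBKRRK
BBBBBB
BBBBBB
BBBBBB
BBBBBB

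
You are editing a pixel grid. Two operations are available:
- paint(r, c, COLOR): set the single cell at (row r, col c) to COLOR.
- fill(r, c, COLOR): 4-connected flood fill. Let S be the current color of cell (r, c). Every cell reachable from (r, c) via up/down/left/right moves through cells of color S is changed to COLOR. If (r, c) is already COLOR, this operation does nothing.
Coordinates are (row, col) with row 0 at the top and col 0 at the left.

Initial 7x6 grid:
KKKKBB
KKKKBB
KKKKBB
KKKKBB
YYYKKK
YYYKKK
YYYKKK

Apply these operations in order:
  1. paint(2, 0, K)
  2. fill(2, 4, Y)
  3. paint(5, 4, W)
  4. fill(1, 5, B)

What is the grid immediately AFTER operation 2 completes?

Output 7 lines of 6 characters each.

Answer: KKKKYY
KKKKYY
KKKKYY
KKKKYY
YYYKKK
YYYKKK
YYYKKK

Derivation:
After op 1 paint(2,0,K):
KKKKBB
KKKKBB
KKKKBB
KKKKBB
YYYKKK
YYYKKK
YYYKKK
After op 2 fill(2,4,Y) [8 cells changed]:
KKKKYY
KKKKYY
KKKKYY
KKKKYY
YYYKKK
YYYKKK
YYYKKK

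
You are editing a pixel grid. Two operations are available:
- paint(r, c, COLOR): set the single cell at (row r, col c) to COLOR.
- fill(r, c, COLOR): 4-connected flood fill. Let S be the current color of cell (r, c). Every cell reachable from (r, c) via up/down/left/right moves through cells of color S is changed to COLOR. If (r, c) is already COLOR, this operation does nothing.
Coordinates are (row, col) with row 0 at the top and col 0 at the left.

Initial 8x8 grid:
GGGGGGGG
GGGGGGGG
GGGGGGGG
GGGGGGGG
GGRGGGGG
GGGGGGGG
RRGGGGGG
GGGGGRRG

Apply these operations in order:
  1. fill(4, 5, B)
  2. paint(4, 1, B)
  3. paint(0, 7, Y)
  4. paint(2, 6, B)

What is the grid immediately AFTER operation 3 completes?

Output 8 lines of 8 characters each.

Answer: BBBBBBBY
BBBBBBBB
BBBBBBBB
BBBBBBBB
BBRBBBBB
BBBBBBBB
RRBBBBBB
BBBBBRRB

Derivation:
After op 1 fill(4,5,B) [59 cells changed]:
BBBBBBBB
BBBBBBBB
BBBBBBBB
BBBBBBBB
BBRBBBBB
BBBBBBBB
RRBBBBBB
BBBBBRRB
After op 2 paint(4,1,B):
BBBBBBBB
BBBBBBBB
BBBBBBBB
BBBBBBBB
BBRBBBBB
BBBBBBBB
RRBBBBBB
BBBBBRRB
After op 3 paint(0,7,Y):
BBBBBBBY
BBBBBBBB
BBBBBBBB
BBBBBBBB
BBRBBBBB
BBBBBBBB
RRBBBBBB
BBBBBRRB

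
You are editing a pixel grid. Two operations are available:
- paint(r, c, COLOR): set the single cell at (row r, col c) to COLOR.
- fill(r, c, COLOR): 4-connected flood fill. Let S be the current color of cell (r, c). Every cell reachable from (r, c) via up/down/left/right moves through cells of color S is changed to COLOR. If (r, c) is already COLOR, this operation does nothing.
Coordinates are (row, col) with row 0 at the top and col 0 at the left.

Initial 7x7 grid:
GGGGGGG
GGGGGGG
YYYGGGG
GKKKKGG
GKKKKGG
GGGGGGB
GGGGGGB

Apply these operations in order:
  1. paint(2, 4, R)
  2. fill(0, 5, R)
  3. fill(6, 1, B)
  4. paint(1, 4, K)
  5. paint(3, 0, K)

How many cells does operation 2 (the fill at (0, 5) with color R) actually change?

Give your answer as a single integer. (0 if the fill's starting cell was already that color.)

After op 1 paint(2,4,R):
GGGGGGG
GGGGGGG
YYYGRGG
GKKKKGG
GKKKKGG
GGGGGGB
GGGGGGB
After op 2 fill(0,5,R) [35 cells changed]:
RRRRRRR
RRRRRRR
YYYRRRR
RKKKKRR
RKKKKRR
RRRRRRB
RRRRRRB

Answer: 35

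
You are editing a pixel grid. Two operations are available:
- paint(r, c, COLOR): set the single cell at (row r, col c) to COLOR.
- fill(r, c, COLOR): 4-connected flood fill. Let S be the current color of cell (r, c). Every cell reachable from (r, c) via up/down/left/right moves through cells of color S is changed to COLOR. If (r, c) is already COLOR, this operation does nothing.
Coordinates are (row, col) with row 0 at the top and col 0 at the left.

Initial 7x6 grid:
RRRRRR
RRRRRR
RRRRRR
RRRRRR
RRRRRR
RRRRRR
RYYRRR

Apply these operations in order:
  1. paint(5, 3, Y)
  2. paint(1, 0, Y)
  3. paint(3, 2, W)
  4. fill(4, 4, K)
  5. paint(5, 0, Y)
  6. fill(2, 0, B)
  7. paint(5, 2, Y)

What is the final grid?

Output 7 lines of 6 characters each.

Answer: BBBBBB
YBBBBB
BBBBBB
BBWBBB
BBBBBB
YBYYBB
KYYBBB

Derivation:
After op 1 paint(5,3,Y):
RRRRRR
RRRRRR
RRRRRR
RRRRRR
RRRRRR
RRRYRR
RYYRRR
After op 2 paint(1,0,Y):
RRRRRR
YRRRRR
RRRRRR
RRRRRR
RRRRRR
RRRYRR
RYYRRR
After op 3 paint(3,2,W):
RRRRRR
YRRRRR
RRRRRR
RRWRRR
RRRRRR
RRRYRR
RYYRRR
After op 4 fill(4,4,K) [37 cells changed]:
KKKKKK
YKKKKK
KKKKKK
KKWKKK
KKKKKK
KKKYKK
KYYKKK
After op 5 paint(5,0,Y):
KKKKKK
YKKKKK
KKKKKK
KKWKKK
KKKKKK
YKKYKK
KYYKKK
After op 6 fill(2,0,B) [35 cells changed]:
BBBBBB
YBBBBB
BBBBBB
BBWBBB
BBBBBB
YBBYBB
KYYBBB
After op 7 paint(5,2,Y):
BBBBBB
YBBBBB
BBBBBB
BBWBBB
BBBBBB
YBYYBB
KYYBBB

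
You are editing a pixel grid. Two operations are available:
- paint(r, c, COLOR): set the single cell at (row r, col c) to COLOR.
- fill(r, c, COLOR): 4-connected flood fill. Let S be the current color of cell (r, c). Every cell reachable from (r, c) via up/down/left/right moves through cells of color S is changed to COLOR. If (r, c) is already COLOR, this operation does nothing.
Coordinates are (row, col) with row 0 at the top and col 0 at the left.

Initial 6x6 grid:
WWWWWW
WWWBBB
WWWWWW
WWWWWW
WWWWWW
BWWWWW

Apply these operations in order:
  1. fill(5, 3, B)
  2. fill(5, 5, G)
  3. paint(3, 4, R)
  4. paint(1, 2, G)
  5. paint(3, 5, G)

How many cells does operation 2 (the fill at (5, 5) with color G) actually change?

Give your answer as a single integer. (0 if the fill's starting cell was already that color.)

Answer: 36

Derivation:
After op 1 fill(5,3,B) [32 cells changed]:
BBBBBB
BBBBBB
BBBBBB
BBBBBB
BBBBBB
BBBBBB
After op 2 fill(5,5,G) [36 cells changed]:
GGGGGG
GGGGGG
GGGGGG
GGGGGG
GGGGGG
GGGGGG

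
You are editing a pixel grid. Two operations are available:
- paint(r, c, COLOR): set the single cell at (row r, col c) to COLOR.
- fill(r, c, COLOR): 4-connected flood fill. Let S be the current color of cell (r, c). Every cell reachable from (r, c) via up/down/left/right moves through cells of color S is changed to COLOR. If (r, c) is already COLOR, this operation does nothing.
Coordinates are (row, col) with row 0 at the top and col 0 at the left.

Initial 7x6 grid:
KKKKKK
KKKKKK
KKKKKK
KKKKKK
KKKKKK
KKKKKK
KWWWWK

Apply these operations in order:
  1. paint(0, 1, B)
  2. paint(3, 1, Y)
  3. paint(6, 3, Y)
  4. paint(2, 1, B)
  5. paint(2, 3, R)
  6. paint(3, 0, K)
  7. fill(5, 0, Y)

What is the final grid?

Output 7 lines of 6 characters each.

Answer: YBYYYY
YYYYYY
YBYRYY
YYYYYY
YYYYYY
YYYYYY
YWWYWY

Derivation:
After op 1 paint(0,1,B):
KBKKKK
KKKKKK
KKKKKK
KKKKKK
KKKKKK
KKKKKK
KWWWWK
After op 2 paint(3,1,Y):
KBKKKK
KKKKKK
KKKKKK
KYKKKK
KKKKKK
KKKKKK
KWWWWK
After op 3 paint(6,3,Y):
KBKKKK
KKKKKK
KKKKKK
KYKKKK
KKKKKK
KKKKKK
KWWYWK
After op 4 paint(2,1,B):
KBKKKK
KKKKKK
KBKKKK
KYKKKK
KKKKKK
KKKKKK
KWWYWK
After op 5 paint(2,3,R):
KBKKKK
KKKKKK
KBKRKK
KYKKKK
KKKKKK
KKKKKK
KWWYWK
After op 6 paint(3,0,K):
KBKKKK
KKKKKK
KBKRKK
KYKKKK
KKKKKK
KKKKKK
KWWYWK
After op 7 fill(5,0,Y) [34 cells changed]:
YBYYYY
YYYYYY
YBYRYY
YYYYYY
YYYYYY
YYYYYY
YWWYWY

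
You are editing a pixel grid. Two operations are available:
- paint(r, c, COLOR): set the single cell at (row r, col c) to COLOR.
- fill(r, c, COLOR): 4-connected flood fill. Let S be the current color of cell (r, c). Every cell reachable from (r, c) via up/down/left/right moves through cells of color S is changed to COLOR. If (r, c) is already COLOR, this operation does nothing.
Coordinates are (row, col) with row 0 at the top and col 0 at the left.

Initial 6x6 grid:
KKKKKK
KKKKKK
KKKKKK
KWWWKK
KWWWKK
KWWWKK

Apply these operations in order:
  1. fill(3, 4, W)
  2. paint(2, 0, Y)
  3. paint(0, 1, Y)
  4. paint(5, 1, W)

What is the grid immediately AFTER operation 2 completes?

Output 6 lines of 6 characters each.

Answer: WWWWWW
WWWWWW
YWWWWW
WWWWWW
WWWWWW
WWWWWW

Derivation:
After op 1 fill(3,4,W) [27 cells changed]:
WWWWWW
WWWWWW
WWWWWW
WWWWWW
WWWWWW
WWWWWW
After op 2 paint(2,0,Y):
WWWWWW
WWWWWW
YWWWWW
WWWWWW
WWWWWW
WWWWWW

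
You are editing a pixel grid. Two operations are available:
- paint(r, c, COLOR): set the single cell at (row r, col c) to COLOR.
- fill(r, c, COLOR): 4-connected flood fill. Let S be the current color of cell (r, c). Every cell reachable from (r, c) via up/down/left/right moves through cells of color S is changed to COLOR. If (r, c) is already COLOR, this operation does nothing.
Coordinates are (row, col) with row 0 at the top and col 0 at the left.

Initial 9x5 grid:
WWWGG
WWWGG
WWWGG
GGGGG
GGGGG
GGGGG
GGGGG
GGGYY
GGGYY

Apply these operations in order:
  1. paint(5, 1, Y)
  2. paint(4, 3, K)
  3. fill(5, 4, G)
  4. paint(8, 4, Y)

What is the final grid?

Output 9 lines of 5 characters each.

After op 1 paint(5,1,Y):
WWWGG
WWWGG
WWWGG
GGGGG
GGGGG
GYGGG
GGGGG
GGGYY
GGGYY
After op 2 paint(4,3,K):
WWWGG
WWWGG
WWWGG
GGGGG
GGGKG
GYGGG
GGGGG
GGGYY
GGGYY
After op 3 fill(5,4,G) [0 cells changed]:
WWWGG
WWWGG
WWWGG
GGGGG
GGGKG
GYGGG
GGGGG
GGGYY
GGGYY
After op 4 paint(8,4,Y):
WWWGG
WWWGG
WWWGG
GGGGG
GGGKG
GYGGG
GGGGG
GGGYY
GGGYY

Answer: WWWGG
WWWGG
WWWGG
GGGGG
GGGKG
GYGGG
GGGGG
GGGYY
GGGYY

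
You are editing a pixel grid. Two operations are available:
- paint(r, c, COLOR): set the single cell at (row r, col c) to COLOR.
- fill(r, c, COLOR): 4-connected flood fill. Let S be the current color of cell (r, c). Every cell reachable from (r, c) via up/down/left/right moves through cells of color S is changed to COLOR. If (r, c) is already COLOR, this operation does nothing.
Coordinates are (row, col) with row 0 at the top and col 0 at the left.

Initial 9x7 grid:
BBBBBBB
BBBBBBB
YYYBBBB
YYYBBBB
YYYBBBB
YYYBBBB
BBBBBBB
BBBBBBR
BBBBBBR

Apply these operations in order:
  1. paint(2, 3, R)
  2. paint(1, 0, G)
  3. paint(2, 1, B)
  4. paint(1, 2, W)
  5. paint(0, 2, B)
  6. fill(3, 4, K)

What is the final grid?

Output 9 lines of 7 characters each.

After op 1 paint(2,3,R):
BBBBBBB
BBBBBBB
YYYRBBB
YYYBBBB
YYYBBBB
YYYBBBB
BBBBBBB
BBBBBBR
BBBBBBR
After op 2 paint(1,0,G):
BBBBBBB
GBBBBBB
YYYRBBB
YYYBBBB
YYYBBBB
YYYBBBB
BBBBBBB
BBBBBBR
BBBBBBR
After op 3 paint(2,1,B):
BBBBBBB
GBBBBBB
YBYRBBB
YYYBBBB
YYYBBBB
YYYBBBB
BBBBBBB
BBBBBBR
BBBBBBR
After op 4 paint(1,2,W):
BBBBBBB
GBWBBBB
YBYRBBB
YYYBBBB
YYYBBBB
YYYBBBB
BBBBBBB
BBBBBBR
BBBBBBR
After op 5 paint(0,2,B):
BBBBBBB
GBWBBBB
YBYRBBB
YYYBBBB
YYYBBBB
YYYBBBB
BBBBBBB
BBBBBBR
BBBBBBR
After op 6 fill(3,4,K) [47 cells changed]:
KKKKKKK
GKWKKKK
YKYRKKK
YYYKKKK
YYYKKKK
YYYKKKK
KKKKKKK
KKKKKKR
KKKKKKR

Answer: KKKKKKK
GKWKKKK
YKYRKKK
YYYKKKK
YYYKKKK
YYYKKKK
KKKKKKK
KKKKKKR
KKKKKKR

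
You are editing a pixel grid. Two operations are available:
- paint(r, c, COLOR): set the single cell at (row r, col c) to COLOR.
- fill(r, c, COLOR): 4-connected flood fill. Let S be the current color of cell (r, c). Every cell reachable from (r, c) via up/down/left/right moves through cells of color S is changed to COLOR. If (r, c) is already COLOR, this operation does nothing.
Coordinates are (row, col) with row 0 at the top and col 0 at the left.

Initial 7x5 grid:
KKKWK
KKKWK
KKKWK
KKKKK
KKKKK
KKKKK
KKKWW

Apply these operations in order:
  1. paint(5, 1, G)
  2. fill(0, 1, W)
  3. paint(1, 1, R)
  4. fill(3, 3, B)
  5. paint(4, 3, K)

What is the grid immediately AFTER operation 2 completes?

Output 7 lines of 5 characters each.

Answer: WWWWW
WWWWW
WWWWW
WWWWW
WWWWW
WGWWW
WWWWW

Derivation:
After op 1 paint(5,1,G):
KKKWK
KKKWK
KKKWK
KKKKK
KKKKK
KGKKK
KKKWW
After op 2 fill(0,1,W) [29 cells changed]:
WWWWW
WWWWW
WWWWW
WWWWW
WWWWW
WGWWW
WWWWW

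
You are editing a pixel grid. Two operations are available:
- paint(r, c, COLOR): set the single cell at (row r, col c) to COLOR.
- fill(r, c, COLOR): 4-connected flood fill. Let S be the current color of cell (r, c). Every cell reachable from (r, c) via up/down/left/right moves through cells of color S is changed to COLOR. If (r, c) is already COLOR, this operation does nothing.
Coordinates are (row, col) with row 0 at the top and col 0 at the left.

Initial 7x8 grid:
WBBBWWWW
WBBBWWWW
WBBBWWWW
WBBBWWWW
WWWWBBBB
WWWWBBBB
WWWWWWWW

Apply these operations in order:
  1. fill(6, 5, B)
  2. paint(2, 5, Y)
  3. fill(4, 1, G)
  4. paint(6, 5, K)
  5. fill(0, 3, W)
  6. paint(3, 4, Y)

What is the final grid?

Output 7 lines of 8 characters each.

Answer: WWWWWWWW
WWWWWWWW
WWWWWYWW
WWWWYWWW
WWWWWWWW
WWWWWWWW
WWWWWKWW

Derivation:
After op 1 fill(6,5,B) [20 cells changed]:
BBBBWWWW
BBBBWWWW
BBBBWWWW
BBBBWWWW
BBBBBBBB
BBBBBBBB
BBBBBBBB
After op 2 paint(2,5,Y):
BBBBWWWW
BBBBWWWW
BBBBWYWW
BBBBWWWW
BBBBBBBB
BBBBBBBB
BBBBBBBB
After op 3 fill(4,1,G) [40 cells changed]:
GGGGWWWW
GGGGWWWW
GGGGWYWW
GGGGWWWW
GGGGGGGG
GGGGGGGG
GGGGGGGG
After op 4 paint(6,5,K):
GGGGWWWW
GGGGWWWW
GGGGWYWW
GGGGWWWW
GGGGGGGG
GGGGGGGG
GGGGGKGG
After op 5 fill(0,3,W) [39 cells changed]:
WWWWWWWW
WWWWWWWW
WWWWWYWW
WWWWWWWW
WWWWWWWW
WWWWWWWW
WWWWWKWW
After op 6 paint(3,4,Y):
WWWWWWWW
WWWWWWWW
WWWWWYWW
WWWWYWWW
WWWWWWWW
WWWWWWWW
WWWWWKWW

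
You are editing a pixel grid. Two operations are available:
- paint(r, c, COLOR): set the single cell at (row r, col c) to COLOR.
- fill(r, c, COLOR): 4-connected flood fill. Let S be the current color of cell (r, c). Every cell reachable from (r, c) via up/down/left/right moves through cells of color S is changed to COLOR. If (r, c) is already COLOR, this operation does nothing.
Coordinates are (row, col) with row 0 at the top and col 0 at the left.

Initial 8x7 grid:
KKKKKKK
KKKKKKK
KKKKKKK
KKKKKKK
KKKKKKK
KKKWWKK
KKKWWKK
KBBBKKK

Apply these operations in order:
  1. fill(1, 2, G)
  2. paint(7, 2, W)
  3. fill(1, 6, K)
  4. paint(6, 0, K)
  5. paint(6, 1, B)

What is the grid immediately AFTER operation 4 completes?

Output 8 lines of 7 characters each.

After op 1 fill(1,2,G) [49 cells changed]:
GGGGGGG
GGGGGGG
GGGGGGG
GGGGGGG
GGGGGGG
GGGWWGG
GGGWWGG
GBBBGGG
After op 2 paint(7,2,W):
GGGGGGG
GGGGGGG
GGGGGGG
GGGGGGG
GGGGGGG
GGGWWGG
GGGWWGG
GBWBGGG
After op 3 fill(1,6,K) [49 cells changed]:
KKKKKKK
KKKKKKK
KKKKKKK
KKKKKKK
KKKKKKK
KKKWWKK
KKKWWKK
KBWBKKK
After op 4 paint(6,0,K):
KKKKKKK
KKKKKKK
KKKKKKK
KKKKKKK
KKKKKKK
KKKWWKK
KKKWWKK
KBWBKKK

Answer: KKKKKKK
KKKKKKK
KKKKKKK
KKKKKKK
KKKKKKK
KKKWWKK
KKKWWKK
KBWBKKK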